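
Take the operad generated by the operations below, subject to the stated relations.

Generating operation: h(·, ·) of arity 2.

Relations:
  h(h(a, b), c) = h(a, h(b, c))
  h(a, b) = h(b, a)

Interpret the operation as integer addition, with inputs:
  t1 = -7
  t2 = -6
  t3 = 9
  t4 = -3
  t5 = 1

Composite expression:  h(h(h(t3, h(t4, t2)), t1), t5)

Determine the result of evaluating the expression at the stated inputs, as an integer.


-6


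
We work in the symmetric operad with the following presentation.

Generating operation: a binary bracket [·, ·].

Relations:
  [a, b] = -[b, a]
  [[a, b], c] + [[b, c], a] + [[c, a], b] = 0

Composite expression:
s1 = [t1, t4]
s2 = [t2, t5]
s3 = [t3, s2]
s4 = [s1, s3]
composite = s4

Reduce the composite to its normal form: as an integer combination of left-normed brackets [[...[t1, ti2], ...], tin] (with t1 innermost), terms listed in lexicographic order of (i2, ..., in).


-[[[[t1, t4], t2], t5], t3] + [[[[t1, t4], t3], t2], t5] - [[[[t1, t4], t3], t5], t2] + [[[[t1, t4], t5], t2], t3]


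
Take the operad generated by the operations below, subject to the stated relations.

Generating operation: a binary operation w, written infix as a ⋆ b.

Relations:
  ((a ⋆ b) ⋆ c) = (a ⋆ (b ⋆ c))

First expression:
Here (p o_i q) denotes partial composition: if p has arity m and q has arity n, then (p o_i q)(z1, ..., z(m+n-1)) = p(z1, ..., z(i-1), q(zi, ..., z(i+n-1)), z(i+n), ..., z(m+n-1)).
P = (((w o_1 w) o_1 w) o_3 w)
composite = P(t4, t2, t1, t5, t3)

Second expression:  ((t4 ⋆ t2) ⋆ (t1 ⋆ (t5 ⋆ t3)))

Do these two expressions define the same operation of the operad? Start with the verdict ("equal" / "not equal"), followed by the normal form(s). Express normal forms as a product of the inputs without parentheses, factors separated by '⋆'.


equal; both compose to t4 ⋆ t2 ⋆ t1 ⋆ t5 ⋆ t3

Reducing the first expression gives t4 ⋆ t2 ⋆ t1 ⋆ t5 ⋆ t3
Reducing the second expression gives t4 ⋆ t2 ⋆ t1 ⋆ t5 ⋆ t3
Both agree, so they are equal.


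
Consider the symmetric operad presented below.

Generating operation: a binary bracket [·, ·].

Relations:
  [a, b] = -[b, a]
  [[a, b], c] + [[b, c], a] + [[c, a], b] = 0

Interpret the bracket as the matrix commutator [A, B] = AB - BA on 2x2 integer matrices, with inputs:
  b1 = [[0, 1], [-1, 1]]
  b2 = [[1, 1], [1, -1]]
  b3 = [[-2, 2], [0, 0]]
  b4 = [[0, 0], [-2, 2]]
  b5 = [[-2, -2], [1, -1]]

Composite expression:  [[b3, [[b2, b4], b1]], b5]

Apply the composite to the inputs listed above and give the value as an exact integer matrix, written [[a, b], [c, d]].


[[-4, 68], [36, 4]]

[b2, b4] = [[-2, 2], [2, 2]]
[[b2, b4], b1] = [[-4, -2], [-6, 4]]
[b3, [[b2, b4], b1]] = [[-12, 20], [-12, 12]]
[[b3, [[b2, b4], b1]], b5] = [[-4, 68], [36, 4]]


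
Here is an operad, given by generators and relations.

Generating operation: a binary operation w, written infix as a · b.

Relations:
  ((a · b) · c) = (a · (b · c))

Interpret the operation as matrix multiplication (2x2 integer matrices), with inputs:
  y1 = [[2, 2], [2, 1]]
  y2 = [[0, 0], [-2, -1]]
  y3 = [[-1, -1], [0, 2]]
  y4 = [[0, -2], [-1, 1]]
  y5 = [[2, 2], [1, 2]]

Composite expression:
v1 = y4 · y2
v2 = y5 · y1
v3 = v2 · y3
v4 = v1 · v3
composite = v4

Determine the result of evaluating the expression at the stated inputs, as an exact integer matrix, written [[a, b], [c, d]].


[[-44, 20], [22, -10]]

(y4 · y2) = [[4, 2], [-2, -1]]
(y5 · y1) = [[8, 6], [6, 4]]
((y5 · y1) · y3) = [[-8, 4], [-6, 2]]
((y4 · y2) · ((y5 · y1) · y3)) = [[-44, 20], [22, -10]]


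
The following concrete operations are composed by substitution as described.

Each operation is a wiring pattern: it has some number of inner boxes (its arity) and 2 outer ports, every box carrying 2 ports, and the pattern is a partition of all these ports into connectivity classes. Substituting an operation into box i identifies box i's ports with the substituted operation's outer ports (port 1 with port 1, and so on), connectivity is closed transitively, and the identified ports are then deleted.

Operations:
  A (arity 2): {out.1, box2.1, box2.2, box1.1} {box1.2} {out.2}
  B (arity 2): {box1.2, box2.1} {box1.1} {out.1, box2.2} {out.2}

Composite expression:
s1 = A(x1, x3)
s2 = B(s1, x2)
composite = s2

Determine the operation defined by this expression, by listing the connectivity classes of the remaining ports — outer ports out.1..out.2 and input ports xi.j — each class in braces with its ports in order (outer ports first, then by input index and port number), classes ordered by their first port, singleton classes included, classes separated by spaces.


Connectivity passes through glued B-boundaries; trace each wire chain.
through A, on inputs (x1, x3): {out.1, x1.1, x3.1, x3.2} {out.2} {x1.2} (out.j = stage outer ports)
through B, on inputs (x1, x3, x2): {out.1, x2.2} {out.2} {x1.1, x3.1, x3.2} {x1.2} {x2.1} (out.j = stage outer ports)

{out.1, x2.2} {out.2} {x1.1, x3.1, x3.2} {x1.2} {x2.1}


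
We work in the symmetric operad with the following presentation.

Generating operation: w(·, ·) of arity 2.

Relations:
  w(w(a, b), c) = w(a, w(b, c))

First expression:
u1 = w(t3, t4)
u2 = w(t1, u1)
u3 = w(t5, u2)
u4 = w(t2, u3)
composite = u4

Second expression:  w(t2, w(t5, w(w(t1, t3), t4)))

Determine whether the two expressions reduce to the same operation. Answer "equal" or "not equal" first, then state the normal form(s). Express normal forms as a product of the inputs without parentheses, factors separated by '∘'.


Reducing the first expression gives t2 ∘ t5 ∘ t1 ∘ t3 ∘ t4
Reducing the second expression gives t2 ∘ t5 ∘ t1 ∘ t3 ∘ t4
Both agree, so they are equal.

equal — both sides give t2 ∘ t5 ∘ t1 ∘ t3 ∘ t4


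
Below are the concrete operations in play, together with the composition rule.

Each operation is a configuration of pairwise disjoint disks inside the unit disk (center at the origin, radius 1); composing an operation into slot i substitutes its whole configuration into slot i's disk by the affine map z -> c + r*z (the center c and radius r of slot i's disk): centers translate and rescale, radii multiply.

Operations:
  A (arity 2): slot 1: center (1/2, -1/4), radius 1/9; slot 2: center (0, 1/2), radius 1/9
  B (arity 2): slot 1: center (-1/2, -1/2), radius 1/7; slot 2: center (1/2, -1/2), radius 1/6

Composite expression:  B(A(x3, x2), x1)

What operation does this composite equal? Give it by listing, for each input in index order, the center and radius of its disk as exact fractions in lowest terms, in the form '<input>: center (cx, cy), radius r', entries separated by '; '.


x1: center (1/2, -1/2), radius 1/6; x2: center (-1/2, -3/7), radius 1/63; x3: center (-3/7, -15/28), radius 1/63

Each x-disk chains the slot maps above it in B; radii multiply.
input x3: applying the 2 nested substitutions gives center (-3/7, -15/28), radius 1/63
input x2: applying the 2 nested substitutions gives center (-1/2, -3/7), radius 1/63
input x1: applying the 1 nested substitution gives center (1/2, -1/2), radius 1/6


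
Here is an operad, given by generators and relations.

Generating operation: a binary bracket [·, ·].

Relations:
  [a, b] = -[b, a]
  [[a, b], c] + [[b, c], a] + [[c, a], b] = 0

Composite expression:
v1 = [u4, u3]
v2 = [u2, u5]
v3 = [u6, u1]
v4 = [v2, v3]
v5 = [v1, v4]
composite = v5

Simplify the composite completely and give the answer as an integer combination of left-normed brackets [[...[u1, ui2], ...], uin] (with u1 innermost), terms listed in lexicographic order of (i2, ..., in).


Expand each bracket as ab - ba; the u1-initial words give the coefficients.
Composite bracket: [[u4, u3], [[u2, u5], [u6, u1]]]
The bracket unfolds into 32 signed words via [a, b] = ab - ba (2^5 = 32).
Coefficients come from the u1-initial words:
  word u1u6u2u5u3u4 has sign +1, contributing +[[[[[u1, u6], u2], u5], u3], u4]
  word u1u6u2u5u4u3 has sign -1, contributing -[[[[[u1, u6], u2], u5], u4], u3]
  word u1u6u5u2u3u4 has sign -1, contributing -[[[[[u1, u6], u5], u2], u3], u4]
  word u1u6u5u2u4u3 has sign +1, contributing +[[[[[u1, u6], u5], u2], u4], u3]

[[[[[u1, u6], u2], u5], u3], u4] - [[[[[u1, u6], u2], u5], u4], u3] - [[[[[u1, u6], u5], u2], u3], u4] + [[[[[u1, u6], u5], u2], u4], u3]


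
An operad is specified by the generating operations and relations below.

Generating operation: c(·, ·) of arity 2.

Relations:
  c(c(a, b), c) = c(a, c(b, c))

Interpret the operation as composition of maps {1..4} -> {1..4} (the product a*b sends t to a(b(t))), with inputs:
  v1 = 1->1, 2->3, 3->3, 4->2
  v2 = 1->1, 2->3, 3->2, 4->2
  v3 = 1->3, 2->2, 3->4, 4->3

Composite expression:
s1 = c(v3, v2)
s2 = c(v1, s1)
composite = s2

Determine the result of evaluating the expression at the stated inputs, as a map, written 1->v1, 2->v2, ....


c(v3, v2) = 1->3, 2->4, 3->2, 4->2
c(v1, c(v3, v2)) = 1->3, 2->2, 3->3, 4->3

1->3, 2->2, 3->3, 4->3


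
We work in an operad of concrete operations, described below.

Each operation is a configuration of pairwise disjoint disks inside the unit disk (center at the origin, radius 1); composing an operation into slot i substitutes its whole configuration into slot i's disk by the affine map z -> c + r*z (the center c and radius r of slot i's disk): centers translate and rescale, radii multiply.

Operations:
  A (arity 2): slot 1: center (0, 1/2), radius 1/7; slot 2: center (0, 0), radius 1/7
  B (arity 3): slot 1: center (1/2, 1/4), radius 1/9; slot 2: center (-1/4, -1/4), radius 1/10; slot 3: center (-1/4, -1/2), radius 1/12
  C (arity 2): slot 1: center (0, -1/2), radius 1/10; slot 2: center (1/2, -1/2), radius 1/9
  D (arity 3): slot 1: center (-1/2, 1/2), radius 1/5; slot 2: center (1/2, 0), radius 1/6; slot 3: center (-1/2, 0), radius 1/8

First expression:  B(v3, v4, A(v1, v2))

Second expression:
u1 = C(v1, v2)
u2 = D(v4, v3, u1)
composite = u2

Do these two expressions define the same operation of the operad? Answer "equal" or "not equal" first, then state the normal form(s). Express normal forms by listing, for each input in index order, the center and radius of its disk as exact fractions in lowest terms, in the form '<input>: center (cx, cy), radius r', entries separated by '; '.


not equal; the first gives v1: center (-1/4, -11/24), radius 1/84; v2: center (-1/4, -1/2), radius 1/84; v3: center (1/2, 1/4), radius 1/9; v4: center (-1/4, -1/4), radius 1/10 and the second v1: center (-1/2, -1/16), radius 1/80; v2: center (-7/16, -1/16), radius 1/72; v3: center (1/2, 0), radius 1/6; v4: center (-1/2, 1/2), radius 1/5

Reducing the first expression gives v1: center (-1/4, -11/24), radius 1/84; v2: center (-1/4, -1/2), radius 1/84; v3: center (1/2, 1/4), radius 1/9; v4: center (-1/4, -1/4), radius 1/10
Reducing the second expression gives v1: center (-1/2, -1/16), radius 1/80; v2: center (-7/16, -1/16), radius 1/72; v3: center (1/2, 0), radius 1/6; v4: center (-1/2, 1/2), radius 1/5
Distinct normal forms: not equal.


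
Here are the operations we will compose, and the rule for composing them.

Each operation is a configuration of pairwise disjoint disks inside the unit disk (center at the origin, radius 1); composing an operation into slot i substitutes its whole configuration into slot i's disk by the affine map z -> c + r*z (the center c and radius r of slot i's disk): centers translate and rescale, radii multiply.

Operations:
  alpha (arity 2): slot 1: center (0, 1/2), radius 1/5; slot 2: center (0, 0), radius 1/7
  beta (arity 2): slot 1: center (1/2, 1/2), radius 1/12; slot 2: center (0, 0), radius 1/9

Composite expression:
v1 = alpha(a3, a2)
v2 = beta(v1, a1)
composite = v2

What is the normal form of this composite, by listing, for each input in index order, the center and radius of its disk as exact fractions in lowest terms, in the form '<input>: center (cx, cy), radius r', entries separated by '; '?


Affine substitution under beta: radii multiply and a-centers shift.
for a3, the 2-step affine chain lands on center (1/2, 13/24), radius 1/60
for a2, the 2-step affine chain lands on center (1/2, 1/2), radius 1/84
for a1, the 1-step affine chain lands on center (0, 0), radius 1/9

a1: center (0, 0), radius 1/9; a2: center (1/2, 1/2), radius 1/84; a3: center (1/2, 13/24), radius 1/60


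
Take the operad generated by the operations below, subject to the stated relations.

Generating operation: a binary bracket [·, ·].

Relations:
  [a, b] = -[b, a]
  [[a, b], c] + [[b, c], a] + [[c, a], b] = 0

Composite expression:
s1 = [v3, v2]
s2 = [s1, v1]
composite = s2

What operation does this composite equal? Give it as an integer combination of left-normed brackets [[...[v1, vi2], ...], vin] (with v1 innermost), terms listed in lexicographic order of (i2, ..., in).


[[v1, v2], v3] - [[v1, v3], v2]

Antisymmetry and Jacobi reduce to v1-anchored left-normed brackets.
Composite bracket: [[v3, v2], v1]
Applying ab - ba throughout gives 4 signed words (2^2 = 4).
Words beginning with v1 determine it all:
  v1v2v3 appears with sign +1, giving the term +[[v1, v2], v3]
  v1v3v2 appears with sign -1, giving the term -[[v1, v3], v2]


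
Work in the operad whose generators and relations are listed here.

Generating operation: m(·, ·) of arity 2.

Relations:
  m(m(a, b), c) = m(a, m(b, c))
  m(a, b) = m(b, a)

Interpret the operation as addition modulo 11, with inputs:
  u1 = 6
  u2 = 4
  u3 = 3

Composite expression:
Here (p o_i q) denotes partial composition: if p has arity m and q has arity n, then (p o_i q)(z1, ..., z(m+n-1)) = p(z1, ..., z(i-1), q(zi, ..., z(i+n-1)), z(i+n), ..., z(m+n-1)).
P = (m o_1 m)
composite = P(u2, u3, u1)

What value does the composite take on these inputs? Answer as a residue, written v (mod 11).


m(u2, u3) = 7
m(m(u2, u3), u1) = 2

2 (mod 11)


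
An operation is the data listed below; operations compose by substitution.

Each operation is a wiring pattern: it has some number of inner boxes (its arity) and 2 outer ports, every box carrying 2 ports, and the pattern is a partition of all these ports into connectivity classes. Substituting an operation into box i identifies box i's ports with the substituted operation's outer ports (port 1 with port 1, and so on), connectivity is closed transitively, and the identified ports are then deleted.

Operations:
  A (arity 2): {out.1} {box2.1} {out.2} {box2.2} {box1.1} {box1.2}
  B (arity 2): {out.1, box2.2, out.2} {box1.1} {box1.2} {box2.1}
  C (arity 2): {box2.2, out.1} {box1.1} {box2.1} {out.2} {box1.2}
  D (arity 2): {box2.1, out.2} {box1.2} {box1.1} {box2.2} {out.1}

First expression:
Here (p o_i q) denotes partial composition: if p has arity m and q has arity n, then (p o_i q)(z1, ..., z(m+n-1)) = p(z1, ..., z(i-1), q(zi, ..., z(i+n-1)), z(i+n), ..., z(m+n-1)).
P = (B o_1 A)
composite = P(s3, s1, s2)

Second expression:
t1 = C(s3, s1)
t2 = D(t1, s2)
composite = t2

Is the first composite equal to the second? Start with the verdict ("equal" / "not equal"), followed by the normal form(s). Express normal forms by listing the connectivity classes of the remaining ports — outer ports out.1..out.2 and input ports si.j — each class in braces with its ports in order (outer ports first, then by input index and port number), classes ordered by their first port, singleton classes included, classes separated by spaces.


The first expression reduces to {out.1, out.2, s2.2} {s1.1} {s1.2} {s2.1} {s3.1} {s3.2}
The second expression reduces to {out.1} {out.2, s2.1} {s1.1} {s1.2} {s2.2} {s3.1} {s3.2}
Different reductions; not equal.

not equal; the first gives {out.1, out.2, s2.2} {s1.1} {s1.2} {s2.1} {s3.1} {s3.2} and the second {out.1} {out.2, s2.1} {s1.1} {s1.2} {s2.2} {s3.1} {s3.2}


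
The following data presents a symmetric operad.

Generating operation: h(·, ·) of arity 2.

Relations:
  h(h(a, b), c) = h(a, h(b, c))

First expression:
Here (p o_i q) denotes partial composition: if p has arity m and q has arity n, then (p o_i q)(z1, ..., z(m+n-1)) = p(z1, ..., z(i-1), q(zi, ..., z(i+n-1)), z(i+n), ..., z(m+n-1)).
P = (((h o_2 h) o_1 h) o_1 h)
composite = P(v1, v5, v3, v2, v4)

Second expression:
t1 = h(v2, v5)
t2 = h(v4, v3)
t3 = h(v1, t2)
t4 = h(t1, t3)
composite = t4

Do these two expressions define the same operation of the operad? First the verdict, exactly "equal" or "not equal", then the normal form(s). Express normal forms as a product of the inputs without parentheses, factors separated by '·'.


not equal; first: v1 · v5 · v3 · v2 · v4; second: v2 · v5 · v1 · v4 · v3


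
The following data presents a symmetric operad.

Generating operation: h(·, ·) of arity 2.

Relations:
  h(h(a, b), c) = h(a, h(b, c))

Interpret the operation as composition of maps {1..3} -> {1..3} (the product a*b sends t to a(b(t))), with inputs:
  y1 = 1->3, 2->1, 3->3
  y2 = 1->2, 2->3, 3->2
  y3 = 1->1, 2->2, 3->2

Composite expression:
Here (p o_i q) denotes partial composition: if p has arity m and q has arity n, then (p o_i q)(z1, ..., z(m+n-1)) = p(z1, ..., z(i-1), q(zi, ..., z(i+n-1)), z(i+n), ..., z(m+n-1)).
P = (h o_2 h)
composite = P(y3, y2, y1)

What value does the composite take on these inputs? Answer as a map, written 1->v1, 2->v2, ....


h(y2, y1) = 1->2, 2->2, 3->2
h(y3, h(y2, y1)) = 1->2, 2->2, 3->2

1->2, 2->2, 3->2


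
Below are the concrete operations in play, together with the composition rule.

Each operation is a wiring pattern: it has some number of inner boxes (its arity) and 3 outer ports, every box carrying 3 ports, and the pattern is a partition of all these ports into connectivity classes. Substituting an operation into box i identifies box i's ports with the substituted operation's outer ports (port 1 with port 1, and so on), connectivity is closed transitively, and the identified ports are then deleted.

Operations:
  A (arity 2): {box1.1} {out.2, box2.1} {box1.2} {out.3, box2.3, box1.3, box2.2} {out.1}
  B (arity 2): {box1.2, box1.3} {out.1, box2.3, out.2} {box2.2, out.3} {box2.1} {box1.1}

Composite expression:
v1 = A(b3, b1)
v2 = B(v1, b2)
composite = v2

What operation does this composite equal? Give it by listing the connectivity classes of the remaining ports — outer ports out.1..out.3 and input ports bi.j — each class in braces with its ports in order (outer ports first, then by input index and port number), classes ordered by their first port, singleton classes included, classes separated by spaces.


{out.1, out.2, b2.3} {out.3, b2.2} {b1.1, b1.2, b1.3, b3.3} {b2.1} {b3.1} {b3.2}

After gluing at B, chains via deleted ports link the b-ports.
stage A: inputs (b3, b1), connectivity {out.1} {out.2, b1.1} {out.3, b1.2, b1.3, b3.3} {b3.1} {b3.2}, out.j its boundary
stage B: inputs (b3, b1, b2), connectivity {out.1, out.2, b2.3} {out.3, b2.2} {b1.1, b1.2, b1.3, b3.3} {b2.1} {b3.1} {b3.2}, out.j its boundary


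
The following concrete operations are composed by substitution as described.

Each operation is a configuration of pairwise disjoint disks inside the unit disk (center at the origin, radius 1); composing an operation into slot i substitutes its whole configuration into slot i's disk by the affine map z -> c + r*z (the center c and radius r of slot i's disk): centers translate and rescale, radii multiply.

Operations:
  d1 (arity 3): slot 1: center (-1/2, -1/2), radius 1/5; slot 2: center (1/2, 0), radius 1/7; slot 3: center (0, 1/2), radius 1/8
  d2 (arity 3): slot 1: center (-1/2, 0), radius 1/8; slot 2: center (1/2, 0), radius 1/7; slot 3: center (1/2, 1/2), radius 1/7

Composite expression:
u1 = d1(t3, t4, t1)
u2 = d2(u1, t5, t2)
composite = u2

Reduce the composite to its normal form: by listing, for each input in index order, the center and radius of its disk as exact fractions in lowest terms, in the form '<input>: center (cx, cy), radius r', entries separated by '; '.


t1: center (-1/2, 1/16), radius 1/64; t2: center (1/2, 1/2), radius 1/7; t3: center (-9/16, -1/16), radius 1/40; t4: center (-7/16, 0), radius 1/56; t5: center (1/2, 0), radius 1/7

Each t-disk chains the slot maps above it in d2; radii multiply.
input t3: composing its 2 substitution steps yields center (-9/16, -1/16), radius 1/40
input t4: composing its 2 substitution steps yields center (-7/16, 0), radius 1/56
input t1: composing its 2 substitution steps yields center (-1/2, 1/16), radius 1/64
input t5: composing its 1 substitution step yields center (1/2, 0), radius 1/7
input t2: composing its 1 substitution step yields center (1/2, 1/2), radius 1/7


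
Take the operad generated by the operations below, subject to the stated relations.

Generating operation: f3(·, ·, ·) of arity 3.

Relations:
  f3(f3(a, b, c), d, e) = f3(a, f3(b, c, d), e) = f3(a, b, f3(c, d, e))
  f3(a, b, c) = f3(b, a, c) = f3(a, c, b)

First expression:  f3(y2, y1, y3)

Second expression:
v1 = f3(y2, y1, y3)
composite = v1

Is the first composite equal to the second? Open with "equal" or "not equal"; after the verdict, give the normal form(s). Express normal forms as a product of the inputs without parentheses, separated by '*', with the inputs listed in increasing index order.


equal — both sides give y1 * y2 * y3

The first expression, normalized: y1 * y2 * y3
The second expression, normalized: y1 * y2 * y3
Identical normal forms: equal.


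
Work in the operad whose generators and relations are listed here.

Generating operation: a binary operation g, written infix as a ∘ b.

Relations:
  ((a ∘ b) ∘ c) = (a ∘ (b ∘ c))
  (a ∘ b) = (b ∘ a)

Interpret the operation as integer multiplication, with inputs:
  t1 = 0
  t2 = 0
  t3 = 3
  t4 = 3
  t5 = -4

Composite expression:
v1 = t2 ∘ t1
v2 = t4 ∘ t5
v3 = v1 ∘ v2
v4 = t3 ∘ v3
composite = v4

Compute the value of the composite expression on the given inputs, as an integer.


0

(t2 ∘ t1) = 0
(t4 ∘ t5) = -12
((t2 ∘ t1) ∘ (t4 ∘ t5)) = 0
(t3 ∘ ((t2 ∘ t1) ∘ (t4 ∘ t5))) = 0


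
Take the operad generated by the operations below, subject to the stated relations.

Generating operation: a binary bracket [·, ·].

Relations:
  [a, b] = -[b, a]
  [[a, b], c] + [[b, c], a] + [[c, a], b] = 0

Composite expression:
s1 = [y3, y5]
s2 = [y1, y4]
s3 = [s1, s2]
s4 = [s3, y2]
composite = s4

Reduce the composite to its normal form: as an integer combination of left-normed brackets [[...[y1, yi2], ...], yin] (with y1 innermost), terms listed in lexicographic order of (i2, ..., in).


-[[[[y1, y4], y3], y5], y2] + [[[[y1, y4], y5], y3], y2]

Antisymmetry and Jacobi reduce to y1-anchored left-normed brackets.
Composite bracket: [[[y3, y5], [y1, y4]], y2]
Expanding via [a, b] = ab - ba: 16 signed words (2^4 = 16).
Keep just the words that open with y1:
  the word y1y4y3y5y2 carries sign -1 and contributes -[[[[y1, y4], y3], y5], y2]
  the word y1y4y5y3y2 carries sign +1 and contributes +[[[[y1, y4], y5], y3], y2]


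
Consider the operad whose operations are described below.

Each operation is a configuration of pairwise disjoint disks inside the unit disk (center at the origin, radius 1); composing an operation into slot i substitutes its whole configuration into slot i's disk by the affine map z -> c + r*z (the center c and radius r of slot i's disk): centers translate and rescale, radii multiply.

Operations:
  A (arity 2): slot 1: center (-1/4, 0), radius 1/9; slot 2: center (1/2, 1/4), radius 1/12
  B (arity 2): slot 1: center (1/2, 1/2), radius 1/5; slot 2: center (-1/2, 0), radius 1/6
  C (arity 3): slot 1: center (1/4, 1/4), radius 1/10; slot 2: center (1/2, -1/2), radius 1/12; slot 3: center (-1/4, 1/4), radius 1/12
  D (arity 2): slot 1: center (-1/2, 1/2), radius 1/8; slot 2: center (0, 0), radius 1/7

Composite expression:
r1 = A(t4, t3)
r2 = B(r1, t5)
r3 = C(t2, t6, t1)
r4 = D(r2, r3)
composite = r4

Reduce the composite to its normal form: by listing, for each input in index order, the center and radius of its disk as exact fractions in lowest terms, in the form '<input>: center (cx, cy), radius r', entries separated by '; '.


Below D, radii multiply path by path; the t-disk centers shift.
input t4: composing its 3 substitution steps yields center (-71/160, 9/16), radius 1/360
input t3: composing its 3 substitution steps yields center (-17/40, 91/160), radius 1/480
input t5: composing its 2 substitution steps yields center (-9/16, 1/2), radius 1/48
input t2: composing its 2 substitution steps yields center (1/28, 1/28), radius 1/70
input t6: composing its 2 substitution steps yields center (1/14, -1/14), radius 1/84
input t1: composing its 2 substitution steps yields center (-1/28, 1/28), radius 1/84

t1: center (-1/28, 1/28), radius 1/84; t2: center (1/28, 1/28), radius 1/70; t3: center (-17/40, 91/160), radius 1/480; t4: center (-71/160, 9/16), radius 1/360; t5: center (-9/16, 1/2), radius 1/48; t6: center (1/14, -1/14), radius 1/84


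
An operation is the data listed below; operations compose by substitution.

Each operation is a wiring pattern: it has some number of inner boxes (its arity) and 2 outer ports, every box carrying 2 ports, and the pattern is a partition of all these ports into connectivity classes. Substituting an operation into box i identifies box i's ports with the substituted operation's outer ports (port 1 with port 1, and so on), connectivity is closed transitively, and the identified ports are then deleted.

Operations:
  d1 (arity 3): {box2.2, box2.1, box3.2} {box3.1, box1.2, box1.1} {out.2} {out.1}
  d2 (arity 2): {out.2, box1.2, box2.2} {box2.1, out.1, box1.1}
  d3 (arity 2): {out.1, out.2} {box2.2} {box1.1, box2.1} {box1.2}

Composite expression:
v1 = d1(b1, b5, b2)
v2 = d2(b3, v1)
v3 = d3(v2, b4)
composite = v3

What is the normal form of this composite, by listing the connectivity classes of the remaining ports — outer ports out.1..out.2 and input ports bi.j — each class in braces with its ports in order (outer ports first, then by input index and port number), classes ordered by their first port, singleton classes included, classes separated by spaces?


After gluing at d3, chains via deleted ports link the b-ports.
after d1, the pattern on (b1, b5, b2) reads {out.1} {out.2} {b1.1, b1.2, b2.1} {b2.2, b5.1, b5.2} (out.j = its outer ports)
after d2, the pattern on (b3, b1, b5, b2) reads {out.1, b3.1} {out.2, b3.2} {b1.1, b1.2, b2.1} {b2.2, b5.1, b5.2} (out.j = its outer ports)
after d3, the pattern on (b3, b1, b5, b2, b4) reads {out.1, out.2} {b1.1, b1.2, b2.1} {b2.2, b5.1, b5.2} {b3.1, b4.1} {b3.2} {b4.2} (out.j = its outer ports)

{out.1, out.2} {b1.1, b1.2, b2.1} {b2.2, b5.1, b5.2} {b3.1, b4.1} {b3.2} {b4.2}


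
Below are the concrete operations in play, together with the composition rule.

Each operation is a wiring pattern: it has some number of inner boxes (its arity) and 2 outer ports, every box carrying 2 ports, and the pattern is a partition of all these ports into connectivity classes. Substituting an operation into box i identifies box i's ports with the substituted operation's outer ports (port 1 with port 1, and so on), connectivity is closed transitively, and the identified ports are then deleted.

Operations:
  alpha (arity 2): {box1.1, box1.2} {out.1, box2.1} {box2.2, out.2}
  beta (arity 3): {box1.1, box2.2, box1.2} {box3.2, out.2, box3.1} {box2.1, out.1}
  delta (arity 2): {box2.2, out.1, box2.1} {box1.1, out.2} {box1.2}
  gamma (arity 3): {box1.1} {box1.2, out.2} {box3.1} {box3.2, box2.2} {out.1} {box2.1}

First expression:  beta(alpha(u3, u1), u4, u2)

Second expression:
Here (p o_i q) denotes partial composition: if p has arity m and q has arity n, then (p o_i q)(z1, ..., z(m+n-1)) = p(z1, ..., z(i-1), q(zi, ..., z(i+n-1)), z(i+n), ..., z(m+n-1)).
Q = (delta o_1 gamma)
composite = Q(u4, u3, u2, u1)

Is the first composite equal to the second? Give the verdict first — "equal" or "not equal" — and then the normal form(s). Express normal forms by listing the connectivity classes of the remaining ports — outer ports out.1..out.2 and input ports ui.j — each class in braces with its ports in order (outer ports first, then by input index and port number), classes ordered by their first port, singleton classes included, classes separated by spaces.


The first expression reduces to {out.1, u4.1} {out.2, u2.1, u2.2} {u1.1, u1.2, u4.2} {u3.1, u3.2}
The second expression reduces to {out.1, u1.1, u1.2} {out.2} {u2.1} {u2.2, u3.2} {u3.1} {u4.1} {u4.2}
Distinct normal forms: not equal.

not equal; the first gives {out.1, u4.1} {out.2, u2.1, u2.2} {u1.1, u1.2, u4.2} {u3.1, u3.2} and the second {out.1, u1.1, u1.2} {out.2} {u2.1} {u2.2, u3.2} {u3.1} {u4.1} {u4.2}


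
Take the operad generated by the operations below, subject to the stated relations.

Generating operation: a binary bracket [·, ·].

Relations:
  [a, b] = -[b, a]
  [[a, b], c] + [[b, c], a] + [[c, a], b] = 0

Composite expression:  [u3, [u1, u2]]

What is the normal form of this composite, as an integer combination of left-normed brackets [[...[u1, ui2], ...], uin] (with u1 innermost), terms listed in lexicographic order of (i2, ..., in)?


-[[u1, u2], u3]

Expand each bracket as ab - ba; the u1-initial words give the coefficients.
Composite bracket: [u3, [u1, u2]]
Applying ab - ba throughout gives 4 signed words (2^2 = 4).
Words beginning with u1 determine it all:
  the word u1u2u3 carries sign -1 and contributes -[[u1, u2], u3]


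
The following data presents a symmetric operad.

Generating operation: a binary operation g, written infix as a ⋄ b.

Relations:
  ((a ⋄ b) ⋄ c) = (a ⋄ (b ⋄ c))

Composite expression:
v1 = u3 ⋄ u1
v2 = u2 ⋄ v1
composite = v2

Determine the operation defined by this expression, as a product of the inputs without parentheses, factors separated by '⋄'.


u2 ⋄ u3 ⋄ u1

Key point: g is associative — brackets drop, the u-order remains.
(u3 ⋄ u1) spells out as u3 ⋄ u1
(u2 ⋄ (u3 ⋄ u1)) spells out as u2 ⋄ u3 ⋄ u1


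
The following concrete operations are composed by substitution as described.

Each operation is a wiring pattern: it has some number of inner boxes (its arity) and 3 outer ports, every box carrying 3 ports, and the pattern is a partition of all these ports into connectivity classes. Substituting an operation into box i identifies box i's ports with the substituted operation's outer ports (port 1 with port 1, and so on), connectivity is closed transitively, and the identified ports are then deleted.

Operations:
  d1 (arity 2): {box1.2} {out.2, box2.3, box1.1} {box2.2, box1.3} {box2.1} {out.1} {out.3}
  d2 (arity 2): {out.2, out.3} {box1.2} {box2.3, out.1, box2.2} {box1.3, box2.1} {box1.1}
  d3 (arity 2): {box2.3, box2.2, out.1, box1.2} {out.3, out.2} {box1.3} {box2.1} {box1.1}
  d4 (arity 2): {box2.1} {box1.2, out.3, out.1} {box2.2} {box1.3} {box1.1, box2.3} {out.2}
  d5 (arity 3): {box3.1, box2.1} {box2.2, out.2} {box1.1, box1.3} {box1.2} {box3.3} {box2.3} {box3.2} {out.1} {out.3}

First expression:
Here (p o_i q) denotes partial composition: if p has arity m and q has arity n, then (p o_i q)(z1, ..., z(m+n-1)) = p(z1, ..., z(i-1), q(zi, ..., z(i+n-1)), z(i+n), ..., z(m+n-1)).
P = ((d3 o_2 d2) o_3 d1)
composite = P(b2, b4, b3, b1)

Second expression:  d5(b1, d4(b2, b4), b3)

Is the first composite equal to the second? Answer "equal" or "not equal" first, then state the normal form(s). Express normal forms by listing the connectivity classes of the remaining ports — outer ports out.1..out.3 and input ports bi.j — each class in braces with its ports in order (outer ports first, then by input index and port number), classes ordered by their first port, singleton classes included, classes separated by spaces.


The first composite normalizes to {out.1, b2.2} {out.2, out.3} {b1.1} {b1.2, b3.3} {b1.3, b3.1} {b2.1} {b2.3} {b3.2} {b4.1} {b4.2} {b4.3}
The second composite normalizes to {out.1} {out.2} {out.3} {b1.1, b1.3} {b1.2} {b2.1, b4.3} {b2.2, b3.1} {b2.3} {b3.2} {b3.3} {b4.1} {b4.2}
Different reductions; not equal.

not equal — first {out.1, b2.2} {out.2, out.3} {b1.1} {b1.2, b3.3} {b1.3, b3.1} {b2.1} {b2.3} {b3.2} {b4.1} {b4.2} {b4.3}, second {out.1} {out.2} {out.3} {b1.1, b1.3} {b1.2} {b2.1, b4.3} {b2.2, b3.1} {b2.3} {b3.2} {b3.3} {b4.1} {b4.2}


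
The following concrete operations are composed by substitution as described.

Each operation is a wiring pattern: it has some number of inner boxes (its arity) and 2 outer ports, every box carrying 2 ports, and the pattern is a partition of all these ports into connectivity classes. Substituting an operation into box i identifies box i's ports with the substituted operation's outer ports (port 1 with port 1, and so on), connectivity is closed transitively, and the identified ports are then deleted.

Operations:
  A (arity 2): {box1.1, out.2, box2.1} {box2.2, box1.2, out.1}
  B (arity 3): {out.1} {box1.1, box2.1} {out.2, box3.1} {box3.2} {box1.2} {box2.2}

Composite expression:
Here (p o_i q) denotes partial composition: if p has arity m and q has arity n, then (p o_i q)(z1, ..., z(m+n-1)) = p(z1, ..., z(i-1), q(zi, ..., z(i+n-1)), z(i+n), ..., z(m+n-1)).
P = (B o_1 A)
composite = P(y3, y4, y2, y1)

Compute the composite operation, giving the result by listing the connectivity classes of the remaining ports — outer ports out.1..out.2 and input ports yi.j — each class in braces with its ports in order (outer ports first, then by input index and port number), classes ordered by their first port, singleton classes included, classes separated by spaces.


{out.1} {out.2, y1.1} {y1.2} {y2.1, y3.2, y4.2} {y2.2} {y3.1, y4.1}

Treat the ports identified at B as solder joints: merge, then drop.
the subtree at A composes to {out.1, y3.2, y4.2} {out.2, y3.1, y4.1} on (y3, y4); out.j = own outer ports
the subtree at B composes to {out.1} {out.2, y1.1} {y1.2} {y2.1, y3.2, y4.2} {y2.2} {y3.1, y4.1} on (y3, y4, y2, y1); out.j = own outer ports


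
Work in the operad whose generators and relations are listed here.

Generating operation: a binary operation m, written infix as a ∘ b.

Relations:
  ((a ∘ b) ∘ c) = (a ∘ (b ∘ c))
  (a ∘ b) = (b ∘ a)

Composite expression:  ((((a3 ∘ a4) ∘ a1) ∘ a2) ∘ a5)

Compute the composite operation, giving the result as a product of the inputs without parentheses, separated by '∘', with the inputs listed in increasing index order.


a1 ∘ a2 ∘ a3 ∘ a4 ∘ a5

Any arrangement under m is one operation, so sort the a-inputs.
(a3 ∘ a4) spells out as a3 ∘ a4
((a3 ∘ a4) ∘ a1) spells out as a3 ∘ a4 ∘ a1
(((a3 ∘ a4) ∘ a1) ∘ a2) spells out as a3 ∘ a4 ∘ a1 ∘ a2
((((a3 ∘ a4) ∘ a1) ∘ a2) ∘ a5) spells out as a3 ∘ a4 ∘ a1 ∘ a2 ∘ a5
the factors in increasing index order: a1 ∘ a2 ∘ a3 ∘ a4 ∘ a5


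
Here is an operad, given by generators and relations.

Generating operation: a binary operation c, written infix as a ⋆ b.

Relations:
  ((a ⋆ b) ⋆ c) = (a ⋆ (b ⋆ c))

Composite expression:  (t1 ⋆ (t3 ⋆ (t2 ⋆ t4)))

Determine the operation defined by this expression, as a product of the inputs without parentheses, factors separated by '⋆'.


t1 ⋆ t3 ⋆ t2 ⋆ t4

Key point: c is associative — brackets drop, the t-order remains.
(t2 ⋆ t4) reduces to t2 ⋆ t4
(t3 ⋆ (t2 ⋆ t4)) reduces to t3 ⋆ t2 ⋆ t4
(t1 ⋆ (t3 ⋆ (t2 ⋆ t4))) reduces to t1 ⋆ t3 ⋆ t2 ⋆ t4


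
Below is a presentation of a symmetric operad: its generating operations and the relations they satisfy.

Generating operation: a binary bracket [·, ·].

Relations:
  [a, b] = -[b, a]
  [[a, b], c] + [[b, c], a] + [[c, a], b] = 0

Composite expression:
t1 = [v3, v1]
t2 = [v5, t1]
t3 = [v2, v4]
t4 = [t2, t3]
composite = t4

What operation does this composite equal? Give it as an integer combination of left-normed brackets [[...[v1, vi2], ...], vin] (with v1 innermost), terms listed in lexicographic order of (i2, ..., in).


[[[[v1, v3], v5], v2], v4] - [[[[v1, v3], v5], v4], v2]


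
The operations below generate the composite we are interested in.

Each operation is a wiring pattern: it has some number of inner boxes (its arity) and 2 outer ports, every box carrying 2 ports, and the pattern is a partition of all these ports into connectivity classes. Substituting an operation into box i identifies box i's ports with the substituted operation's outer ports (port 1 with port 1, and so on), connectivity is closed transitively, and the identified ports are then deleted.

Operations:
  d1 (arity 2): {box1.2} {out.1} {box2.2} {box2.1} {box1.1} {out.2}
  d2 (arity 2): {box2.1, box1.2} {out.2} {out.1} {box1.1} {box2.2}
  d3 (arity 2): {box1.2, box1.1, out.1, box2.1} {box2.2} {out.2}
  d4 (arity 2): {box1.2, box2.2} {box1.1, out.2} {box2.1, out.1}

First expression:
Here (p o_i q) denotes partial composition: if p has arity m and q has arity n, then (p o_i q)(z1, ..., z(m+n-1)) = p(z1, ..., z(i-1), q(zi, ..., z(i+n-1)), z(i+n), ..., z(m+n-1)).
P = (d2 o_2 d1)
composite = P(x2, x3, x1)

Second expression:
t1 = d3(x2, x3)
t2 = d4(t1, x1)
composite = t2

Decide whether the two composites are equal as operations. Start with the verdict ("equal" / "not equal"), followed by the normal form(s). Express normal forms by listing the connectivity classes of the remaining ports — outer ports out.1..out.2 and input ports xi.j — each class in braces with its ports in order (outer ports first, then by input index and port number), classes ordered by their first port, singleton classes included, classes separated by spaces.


not equal: they reduce to {out.1} {out.2} {x1.1} {x1.2} {x2.1} {x2.2} {x3.1} {x3.2} and {out.1, x1.1} {out.2, x2.1, x2.2, x3.1} {x1.2} {x3.2}

The first expression, normalized: {out.1} {out.2} {x1.1} {x1.2} {x2.1} {x2.2} {x3.1} {x3.2}
The second expression, normalized: {out.1, x1.1} {out.2, x2.1, x2.2, x3.1} {x1.2} {x3.2}
They disagree, so not equal.


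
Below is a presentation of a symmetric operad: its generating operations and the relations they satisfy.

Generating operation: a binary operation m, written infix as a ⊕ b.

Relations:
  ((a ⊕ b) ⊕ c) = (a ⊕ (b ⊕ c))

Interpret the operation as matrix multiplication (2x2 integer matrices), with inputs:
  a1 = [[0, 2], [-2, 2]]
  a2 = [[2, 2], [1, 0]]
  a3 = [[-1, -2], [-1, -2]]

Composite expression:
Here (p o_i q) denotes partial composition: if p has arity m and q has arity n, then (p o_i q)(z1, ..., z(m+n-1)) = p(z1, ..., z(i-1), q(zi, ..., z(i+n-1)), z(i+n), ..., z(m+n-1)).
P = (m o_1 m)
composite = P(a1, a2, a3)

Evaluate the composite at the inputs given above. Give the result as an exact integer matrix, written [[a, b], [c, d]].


[[-2, -4], [6, 12]]

(a1 ⊕ a2) = [[2, 0], [-2, -4]]
((a1 ⊕ a2) ⊕ a3) = [[-2, -4], [6, 12]]


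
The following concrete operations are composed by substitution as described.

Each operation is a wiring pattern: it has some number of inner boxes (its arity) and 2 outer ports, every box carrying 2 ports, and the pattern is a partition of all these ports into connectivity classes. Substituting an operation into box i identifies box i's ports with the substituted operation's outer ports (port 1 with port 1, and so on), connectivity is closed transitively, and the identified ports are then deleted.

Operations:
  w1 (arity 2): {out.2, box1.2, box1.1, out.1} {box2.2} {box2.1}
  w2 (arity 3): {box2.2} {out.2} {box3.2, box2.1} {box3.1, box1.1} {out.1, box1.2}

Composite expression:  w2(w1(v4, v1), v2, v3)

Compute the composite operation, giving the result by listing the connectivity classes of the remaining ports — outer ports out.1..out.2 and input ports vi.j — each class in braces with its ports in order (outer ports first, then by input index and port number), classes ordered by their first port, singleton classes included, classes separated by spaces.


Connectivity passes through glued w2-boundaries; trace each wire chain.
through w1, on inputs (v4, v1): {out.1, out.2, v4.1, v4.2} {v1.1} {v1.2} (out.j = stage outer ports)
through w2, on inputs (v4, v1, v2, v3): {out.1, v3.1, v4.1, v4.2} {out.2} {v1.1} {v1.2} {v2.1, v3.2} {v2.2} (out.j = stage outer ports)

{out.1, v3.1, v4.1, v4.2} {out.2} {v1.1} {v1.2} {v2.1, v3.2} {v2.2}


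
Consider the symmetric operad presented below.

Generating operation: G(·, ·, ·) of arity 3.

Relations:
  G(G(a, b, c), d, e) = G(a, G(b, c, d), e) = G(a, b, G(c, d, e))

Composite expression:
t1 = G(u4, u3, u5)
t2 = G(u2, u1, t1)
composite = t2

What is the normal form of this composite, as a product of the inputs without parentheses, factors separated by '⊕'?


u2 ⊕ u1 ⊕ u4 ⊕ u3 ⊕ u5
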